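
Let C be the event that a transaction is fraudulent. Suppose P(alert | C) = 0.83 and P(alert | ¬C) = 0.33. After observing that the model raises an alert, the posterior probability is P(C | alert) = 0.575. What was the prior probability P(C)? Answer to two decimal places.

Bayes' rule in odds form gives O(C|E) = O(C)·[P(E|C)/P(E|¬C)], hence O(C) = O(C|E)/LR.
Posterior odds = 0.575/(1−0.575) = 1.3529. LR = 0.83/0.33 = 2.5152.
Prior odds = 1.3529/2.5152 = 0.5379, so P(C) = 0.5379/(1+0.5379) ≈ 0.35.

P(C) = 0.35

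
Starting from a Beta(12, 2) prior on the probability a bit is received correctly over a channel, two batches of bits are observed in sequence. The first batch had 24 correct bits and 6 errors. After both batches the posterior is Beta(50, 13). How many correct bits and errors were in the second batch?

Sequential conjugate updates are equivalent to a single update on the pooled data, so total successes = posterior α − prior α and total failures = posterior β − prior β.
Total across both batches: 50−12=38 correct bits, 13−2=11 errors.
Subtract the first batch: 38−24=14 correct bits and 11−6=5 errors.

14 correct bits and 5 errors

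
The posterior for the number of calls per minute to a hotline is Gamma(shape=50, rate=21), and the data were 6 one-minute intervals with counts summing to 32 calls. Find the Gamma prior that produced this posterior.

Gamma(shape=18, rate=15)

A Gamma(α, β) prior (rate parametrization) on a Poisson rate with n observations summing to S gives posterior Gamma(α+S, β+n).
So α = 50 − 32 = 18 and β = 21 − 6 = 15.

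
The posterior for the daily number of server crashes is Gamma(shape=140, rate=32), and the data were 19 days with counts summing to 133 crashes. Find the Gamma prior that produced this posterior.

Gamma(shape=7, rate=13)

Gamma–Poisson conjugacy: posterior shape = α + Σxᵢ, posterior rate = β + n.
So α = 140 − 133 = 7 and β = 32 − 19 = 13.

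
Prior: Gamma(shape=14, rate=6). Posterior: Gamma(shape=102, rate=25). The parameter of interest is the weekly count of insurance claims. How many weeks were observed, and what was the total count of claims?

n = 19 weeks with total 88 claims

Gamma–Poisson conjugacy: posterior shape = α + Σxᵢ, posterior rate = β + n.
Matching: Σxᵢ = 102 − 14 = 88 and n = 25 − 6 = 19.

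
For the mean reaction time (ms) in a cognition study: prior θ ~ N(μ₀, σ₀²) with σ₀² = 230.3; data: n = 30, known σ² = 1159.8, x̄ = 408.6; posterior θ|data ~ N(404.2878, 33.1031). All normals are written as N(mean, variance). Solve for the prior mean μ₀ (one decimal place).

The posterior mean is a precision-weighted average: μ_n = (τ₀μ₀ + τ_data·x̄)/(τ₀+τ_data), with τ₀=1/σ₀² and τ_data=n/σ².
Here τ₀ = 1/230.3 = 0.004342 and τ_data = 30/1159.8 = 0.025867, so τ_n = 0.030209.
Rearranging for μ₀: μ₀ = (μ_n·τ_n − τ_data·x̄)/τ₀ = (404.2878·0.030209 − 0.025867·408.6) / 0.004342 = 1.643874/0.004342 ≈ 378.6.

μ₀ = 378.6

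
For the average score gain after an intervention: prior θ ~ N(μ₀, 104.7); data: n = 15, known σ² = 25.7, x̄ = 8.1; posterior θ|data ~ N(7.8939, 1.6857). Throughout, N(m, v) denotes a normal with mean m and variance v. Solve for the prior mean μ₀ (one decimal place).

With known observation variance, the Normal–Normal posterior has precision τ_n = τ₀ + n/σ² and mean μ_n = (τ₀μ₀ + (n/σ²)x̄)/τ_n.
Here τ₀ = 1/104.7 = 0.009551 and τ_data = 15/25.7 = 0.583658, so τ_n = 0.593209.
Rearranging for μ₀: μ₀ = (μ_n·τ_n − τ_data·x̄)/τ₀ = (7.8939·0.593209 − 0.583658·8.1) / 0.009551 = -0.044897/0.009551 ≈ -4.7.

μ₀ = -4.7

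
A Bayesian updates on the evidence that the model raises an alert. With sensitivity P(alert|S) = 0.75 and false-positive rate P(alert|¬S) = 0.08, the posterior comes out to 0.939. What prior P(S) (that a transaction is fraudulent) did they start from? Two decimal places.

Bayes' rule in odds form gives O(S|E) = O(S)·[P(E|S)/P(E|¬S)], hence O(S) = O(S|E)/LR.
Posterior odds = 0.939/(1−0.939) = 15.3934. LR = 0.75/0.08 = 9.3750.
Prior odds = 15.3934/9.3750 = 1.6420, so P(S) = 1.6420/(1+1.6420) ≈ 0.62.

P(S) = 0.62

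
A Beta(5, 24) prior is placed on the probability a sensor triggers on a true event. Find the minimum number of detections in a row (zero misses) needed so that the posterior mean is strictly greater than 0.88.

After k detections and 0 misses the posterior is Beta(5+k, 24), with mean (5+k)/(5+24+k).
Set (5+k)/(29+k) > 0.88 and solve: k > (0.88·29 − 5)/(1 − 0.88) = 171.000.
The smallest integer exceeding 171.000 is 172, and checking k=172: (177)/(201) = 0.8806 > 0.88.

k = 172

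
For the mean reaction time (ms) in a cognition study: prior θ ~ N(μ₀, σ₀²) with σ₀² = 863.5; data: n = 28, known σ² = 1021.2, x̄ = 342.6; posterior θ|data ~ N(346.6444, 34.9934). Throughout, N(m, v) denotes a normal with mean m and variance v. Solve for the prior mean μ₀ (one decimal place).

With known observation variance, the Normal–Normal posterior has precision τ_n = τ₀ + n/σ² and mean μ_n = (τ₀μ₀ + (n/σ²)x̄)/τ_n.
Here τ₀ = 1/863.5 = 0.001158 and τ_data = 28/1021.2 = 0.027419, so τ_n = 0.028577.
Rearranging for μ₀: μ₀ = (μ_n·τ_n − τ_data·x̄)/τ₀ = (346.6444·0.028577 − 0.027419·342.6) / 0.001158 = 0.512308/0.001158 ≈ 442.4.

μ₀ = 442.4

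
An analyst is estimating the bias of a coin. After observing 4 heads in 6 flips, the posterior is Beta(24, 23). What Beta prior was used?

Beta is conjugate to the binomial likelihood: posterior = Beta(a+s, b+f).
Subtract the data counts: 24−4=20, 23−2=21.

Beta(20, 21)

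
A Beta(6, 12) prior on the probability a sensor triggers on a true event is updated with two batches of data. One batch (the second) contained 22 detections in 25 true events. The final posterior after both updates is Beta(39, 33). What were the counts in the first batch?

11 detections and 18 misses

Sequential conjugate updates are equivalent to a single update on the pooled data, so total successes = posterior α − prior α and total failures = posterior β − prior β.
Total across both batches: 39−6=33 detections, 33−12=21 misses.
Subtract the second batch: 33−22=11 detections and 21−3=18 misses.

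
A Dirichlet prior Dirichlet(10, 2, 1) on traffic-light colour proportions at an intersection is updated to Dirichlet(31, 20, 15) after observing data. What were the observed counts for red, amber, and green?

For a Dirichlet(α) prior with multinomial counts c, the posterior is Dirichlet(α + c) componentwise.
Counts are posterior − prior componentwise: 31−10=21, 20−2=18, 15−1=14.

counts (21, 18, 14)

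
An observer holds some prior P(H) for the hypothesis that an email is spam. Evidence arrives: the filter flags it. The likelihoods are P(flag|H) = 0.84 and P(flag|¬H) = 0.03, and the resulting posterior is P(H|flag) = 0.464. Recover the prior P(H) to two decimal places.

P(H) = 0.03

In odds form, posterior odds = prior odds × likelihood ratio, so prior odds = posterior odds ÷ LR.
Posterior odds = 0.464/(1−0.464) = 0.8657. LR = 0.84/0.03 = 28.0000.
Prior odds = 0.8657/28.0000 = 0.0309, so P(H) = 0.0309/(1+0.0309) ≈ 0.03.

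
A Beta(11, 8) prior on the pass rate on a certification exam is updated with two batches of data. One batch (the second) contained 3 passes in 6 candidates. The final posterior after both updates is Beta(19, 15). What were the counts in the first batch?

Sequential conjugate updates are equivalent to a single update on the pooled data, so total successes = posterior α − prior α and total failures = posterior β − prior β.
Total across both batches: 19−11=8 passes, 15−8=7 failures.
Subtract the second batch: 8−3=5 passes and 7−3=4 failures.

5 passes and 4 failures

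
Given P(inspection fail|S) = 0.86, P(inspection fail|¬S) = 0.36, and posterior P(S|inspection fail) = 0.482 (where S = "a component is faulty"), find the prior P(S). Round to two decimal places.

P(S) = 0.28

Bayes' rule in odds form gives O(S|E) = O(S)·[P(E|S)/P(E|¬S)], hence O(S) = O(S|E)/LR.
Posterior odds = 0.482/(1−0.482) = 0.9305. LR = 0.86/0.36 = 2.3889.
Prior odds = 0.9305/2.3889 = 0.3895, so P(S) = 0.3895/(1+0.3895) ≈ 0.28.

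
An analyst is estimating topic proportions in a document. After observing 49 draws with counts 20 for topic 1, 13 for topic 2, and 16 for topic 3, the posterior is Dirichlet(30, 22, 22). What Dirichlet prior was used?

Dirichlet(10, 9, 6)

For a Dirichlet(α) prior with multinomial counts c, the posterior is Dirichlet(α + c) componentwise.
Subtract each count from the matching posterior parameter: 30−20=10, 22−13=9, 22−16=6.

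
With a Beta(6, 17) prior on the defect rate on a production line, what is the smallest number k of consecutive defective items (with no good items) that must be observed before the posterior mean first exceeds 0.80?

k = 63

After k defective items and 0 good items the posterior is Beta(6+k, 17), with mean (6+k)/(6+17+k).
Set (6+k)/(23+k) > 0.80 and solve: k > (0.80·23 − 6)/(1 − 0.80) = 62.000.
The smallest integer exceeding 62.000 is 63.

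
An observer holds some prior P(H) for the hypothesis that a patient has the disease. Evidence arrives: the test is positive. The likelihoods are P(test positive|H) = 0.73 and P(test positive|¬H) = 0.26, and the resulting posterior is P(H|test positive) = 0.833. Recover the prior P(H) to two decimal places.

In odds form, posterior odds = prior odds × likelihood ratio, so prior odds = posterior odds ÷ LR.
Posterior odds = 0.833/(1−0.833) = 4.9880. LR = 0.73/0.26 = 2.8077.
Prior odds = 4.9880/2.8077 = 1.7765, so P(H) = 1.7765/(1+1.7765) ≈ 0.64.

P(H) = 0.64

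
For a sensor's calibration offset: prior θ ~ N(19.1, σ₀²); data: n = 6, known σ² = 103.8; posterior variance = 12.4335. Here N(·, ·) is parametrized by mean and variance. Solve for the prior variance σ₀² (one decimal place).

σ₀² = 44.2

For the Normal–Normal model with known σ², precisions add: τ_n = τ₀ + n/σ².
So 1/σ₀² = 1/12.4335 − 6/103.8 = 0.080428 − 0.057803 = 0.022625.
Hence σ₀² = 1/0.022625 ≈ 44.2.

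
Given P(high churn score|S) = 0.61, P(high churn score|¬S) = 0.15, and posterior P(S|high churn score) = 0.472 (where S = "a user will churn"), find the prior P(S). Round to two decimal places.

Bayes' rule in odds form gives O(S|E) = O(S)·[P(E|S)/P(E|¬S)], hence O(S) = O(S|E)/LR.
Posterior odds = 0.472/(1−0.472) = 0.8939. LR = 0.61/0.15 = 4.0667.
Prior odds = 0.8939/4.0667 = 0.2198, so P(S) = 0.2198/(1+0.2198) ≈ 0.18.

P(S) = 0.18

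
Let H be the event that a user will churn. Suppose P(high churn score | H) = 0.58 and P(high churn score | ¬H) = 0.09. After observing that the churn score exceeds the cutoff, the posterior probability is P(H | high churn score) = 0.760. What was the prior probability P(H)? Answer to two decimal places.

P(H) = 0.33

In odds form, posterior odds = prior odds × likelihood ratio, so prior odds = posterior odds ÷ LR.
Posterior odds = 0.760/(1−0.760) = 3.1667. LR = 0.58/0.09 = 6.4444.
Prior odds = 3.1667/6.4444 = 0.4914, so P(H) = 0.4914/(1+0.4914) ≈ 0.33.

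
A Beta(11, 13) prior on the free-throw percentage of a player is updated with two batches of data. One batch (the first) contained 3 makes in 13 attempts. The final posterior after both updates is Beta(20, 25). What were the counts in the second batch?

Because Beta–binomial updating is additive in the counts, the combined data contributed (α_post−α_prior, β_post−β_prior) successes and failures.
Total across both batches: 20−11=9 makes, 25−13=12 misses.
Subtract the first batch: 9−3=6 makes and 12−10=2 misses.

6 makes and 2 misses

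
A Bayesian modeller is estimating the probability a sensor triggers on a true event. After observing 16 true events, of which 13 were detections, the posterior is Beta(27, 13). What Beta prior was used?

A Beta(α, β) prior with s successes and f failures in binomial data gives a Beta(α+s, β+f) posterior.
Subtract the data counts: 27−13=14, 13−3=10.

Beta(14, 10)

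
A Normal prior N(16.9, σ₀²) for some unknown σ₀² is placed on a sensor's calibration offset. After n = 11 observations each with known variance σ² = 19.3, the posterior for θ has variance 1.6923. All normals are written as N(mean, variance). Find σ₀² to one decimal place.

For the Normal–Normal model with known σ², precisions add: τ_n = τ₀ + n/σ².
So 1/σ₀² = 1/1.6923 − 11/19.3 = 0.590912 − 0.569948 = 0.020964.
Hence σ₀² = 1/0.020964 ≈ 47.7.

σ₀² = 47.7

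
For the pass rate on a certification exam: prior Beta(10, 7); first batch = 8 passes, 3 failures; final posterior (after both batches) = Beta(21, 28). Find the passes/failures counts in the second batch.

Sequential conjugate updates are equivalent to a single update on the pooled data, so total successes = posterior α − prior α and total failures = posterior β − prior β.
Total across both batches: 21−10=11 passes, 28−7=21 failures.
Subtract the first batch: 11−8=3 passes and 21−3=18 failures.

3 passes and 18 failures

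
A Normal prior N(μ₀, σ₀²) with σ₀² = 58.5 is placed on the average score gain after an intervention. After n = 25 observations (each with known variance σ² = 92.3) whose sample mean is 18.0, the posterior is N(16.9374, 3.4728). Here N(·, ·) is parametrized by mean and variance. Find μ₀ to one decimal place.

μ₀ = 0.1

The posterior mean is a precision-weighted average: μ_n = (τ₀μ₀ + τ_data·x̄)/(τ₀+τ_data), with τ₀=1/σ₀² and τ_data=n/σ².
Here τ₀ = 1/58.5 = 0.017094 and τ_data = 25/92.3 = 0.270856, so τ_n = 0.287950.
Rearranging for μ₀: μ₀ = (μ_n·τ_n − τ_data·x̄)/τ₀ = (16.9374·0.287950 − 0.270856·18.0) / 0.017094 = 0.001716/0.017094 ≈ 0.1.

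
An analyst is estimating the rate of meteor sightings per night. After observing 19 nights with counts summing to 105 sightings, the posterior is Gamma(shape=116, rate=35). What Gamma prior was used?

A Gamma(α, β) prior (rate parametrization) on a Poisson rate with n observations summing to S gives posterior Gamma(α+S, β+n).
So α = 116 − 105 = 11 and β = 35 − 19 = 16.

Gamma(shape=11, rate=16)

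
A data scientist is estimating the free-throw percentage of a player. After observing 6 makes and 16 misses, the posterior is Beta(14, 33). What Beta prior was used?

Beta is conjugate to the binomial likelihood: posterior = Beta(a+s, b+f).
So a = 14 − 6 = 8 and b = 33 − 16 = 17.

Beta(8, 17)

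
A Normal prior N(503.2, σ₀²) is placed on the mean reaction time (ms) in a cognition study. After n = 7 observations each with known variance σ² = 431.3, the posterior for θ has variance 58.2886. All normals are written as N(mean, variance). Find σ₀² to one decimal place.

σ₀² = 1079.9

For the Normal–Normal model with known σ², precisions add: τ_n = τ₀ + n/σ².
So 1/σ₀² = 1/58.2886 − 7/431.3 = 0.017156 − 0.016230 = 0.000926.
Hence σ₀² = 1/0.000926 ≈ 1079.9.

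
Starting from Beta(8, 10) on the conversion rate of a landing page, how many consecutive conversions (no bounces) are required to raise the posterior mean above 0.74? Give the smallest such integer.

After k conversions and 0 bounces the posterior is Beta(8+k, 10), with mean (8+k)/(8+10+k).
Set (8+k)/(18+k) > 0.74 and solve: k > (0.74·18 − 8)/(1 − 0.74) = 20.462.
The smallest integer exceeding 20.462 is 21.

k = 21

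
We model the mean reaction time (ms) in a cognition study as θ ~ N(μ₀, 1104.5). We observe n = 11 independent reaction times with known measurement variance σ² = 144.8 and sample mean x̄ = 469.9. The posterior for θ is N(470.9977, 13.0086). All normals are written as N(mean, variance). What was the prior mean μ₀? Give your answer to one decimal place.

μ₀ = 563.1

The posterior mean is a precision-weighted average: μ_n = (τ₀μ₀ + τ_data·x̄)/(τ₀+τ_data), with τ₀=1/σ₀² and τ_data=n/σ².
Here τ₀ = 1/1104.5 = 0.000905 and τ_data = 11/144.8 = 0.075967, so τ_n = 0.076872.
Rearranging for μ₀: μ₀ = (μ_n·τ_n − τ_data·x̄)/τ₀ = (470.9977·0.076872 − 0.075967·469.9) / 0.000905 = 0.509642/0.000905 ≈ 563.1.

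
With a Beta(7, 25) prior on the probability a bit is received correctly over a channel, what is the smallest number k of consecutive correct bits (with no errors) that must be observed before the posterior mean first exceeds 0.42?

After k correct bits and 0 errors the posterior is Beta(7+k, 25), with mean (7+k)/(7+25+k).
Set (7+k)/(32+k) > 0.42 and solve: k > (0.42·32 − 7)/(1 − 0.42) = 11.103.
The smallest integer exceeding 11.103 is 12, and checking k=12: (19)/(44) = 0.4318 > 0.42.

k = 12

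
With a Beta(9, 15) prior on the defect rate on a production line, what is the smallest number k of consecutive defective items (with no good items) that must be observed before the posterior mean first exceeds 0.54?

k = 9

After k defective items and 0 good items the posterior is Beta(9+k, 15), with mean (9+k)/(9+15+k).
Set (9+k)/(24+k) > 0.54 and solve: k > (0.54·24 − 9)/(1 − 0.54) = 8.609.
The smallest integer exceeding 8.609 is 9, and checking k=9: (18)/(33) = 0.5455 > 0.54.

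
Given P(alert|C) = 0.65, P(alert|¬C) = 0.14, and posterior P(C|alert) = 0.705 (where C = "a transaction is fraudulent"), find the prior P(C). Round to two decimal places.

Bayes' rule in odds form gives O(C|E) = O(C)·[P(E|C)/P(E|¬C)], hence O(C) = O(C|E)/LR.
Posterior odds = 0.705/(1−0.705) = 2.3898. LR = 0.65/0.14 = 4.6429.
Prior odds = 2.3898/4.6429 = 0.5147, so P(C) = 0.5147/(1+0.5147) ≈ 0.34.

P(C) = 0.34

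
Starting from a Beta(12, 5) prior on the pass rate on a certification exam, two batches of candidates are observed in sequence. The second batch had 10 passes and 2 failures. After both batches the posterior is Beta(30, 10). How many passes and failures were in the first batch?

Because Beta–binomial updating is additive in the counts, the combined data contributed (α_post−α_prior, β_post−β_prior) successes and failures.
Total across both batches: 30−12=18 passes, 10−5=5 failures.
Subtract the second batch: 18−10=8 passes and 5−2=3 failures.

8 passes and 3 failures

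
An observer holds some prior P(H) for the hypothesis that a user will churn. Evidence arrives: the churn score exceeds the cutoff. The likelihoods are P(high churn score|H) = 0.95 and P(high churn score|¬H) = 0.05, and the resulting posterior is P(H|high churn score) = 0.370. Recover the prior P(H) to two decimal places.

P(H) = 0.03

In odds form, posterior odds = prior odds × likelihood ratio, so prior odds = posterior odds ÷ LR.
Posterior odds = 0.370/(1−0.370) = 0.5873. LR = 0.95/0.05 = 19.0000.
Prior odds = 0.5873/19.0000 = 0.0309, so P(H) = 0.0309/(1+0.0309) ≈ 0.03.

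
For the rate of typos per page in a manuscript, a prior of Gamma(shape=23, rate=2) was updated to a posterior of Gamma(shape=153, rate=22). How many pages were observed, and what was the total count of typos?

Gamma–Poisson conjugacy: posterior shape = α + Σxᵢ, posterior rate = β + n.
Matching: Σxᵢ = 153 − 23 = 130 and n = 22 − 2 = 20.

n = 20 pages with total 130 typos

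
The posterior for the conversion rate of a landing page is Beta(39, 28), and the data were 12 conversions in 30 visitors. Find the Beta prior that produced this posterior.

Beta is conjugate to the binomial likelihood: posterior = Beta(α+s, β+f).
So α = 39 − 12 = 27 and β = 28 − 18 = 10.

Beta(27, 10)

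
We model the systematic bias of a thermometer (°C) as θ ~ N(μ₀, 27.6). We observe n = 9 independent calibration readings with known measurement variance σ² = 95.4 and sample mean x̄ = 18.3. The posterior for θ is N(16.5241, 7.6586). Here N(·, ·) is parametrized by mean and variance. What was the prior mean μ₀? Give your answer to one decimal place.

μ₀ = 11.9

The posterior mean is a precision-weighted average: μ_n = (τ₀μ₀ + τ_data·x̄)/(τ₀+τ_data), with τ₀=1/σ₀² and τ_data=n/σ².
Here τ₀ = 1/27.6 = 0.036232 and τ_data = 9/95.4 = 0.094340, so τ_n = 0.130572.
Rearranging for μ₀: μ₀ = (μ_n·τ_n − τ_data·x̄)/τ₀ = (16.5241·0.130572 − 0.094340·18.3) / 0.036232 = 0.431163/0.036232 ≈ 11.9.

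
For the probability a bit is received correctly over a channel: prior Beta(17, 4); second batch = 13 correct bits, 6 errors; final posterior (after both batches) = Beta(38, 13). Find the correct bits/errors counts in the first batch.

8 correct bits and 3 errors

Because Beta–binomial updating is additive in the counts, the combined data contributed (α_post−α_prior, β_post−β_prior) successes and failures.
Total across both batches: 38−17=21 correct bits, 13−4=9 errors.
Subtract the second batch: 21−13=8 correct bits and 9−6=3 errors.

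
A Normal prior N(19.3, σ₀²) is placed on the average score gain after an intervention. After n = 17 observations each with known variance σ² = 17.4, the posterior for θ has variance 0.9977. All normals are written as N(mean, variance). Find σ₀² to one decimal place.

Posterior precision equals prior precision plus data precision: 1/σ_n² = 1/σ₀² + n/σ².
So 1/σ₀² = 1/0.9977 − 17/17.4 = 1.002305 − 0.977011 = 0.025294.
Hence σ₀² = 1/0.025294 ≈ 39.5.

σ₀² = 39.5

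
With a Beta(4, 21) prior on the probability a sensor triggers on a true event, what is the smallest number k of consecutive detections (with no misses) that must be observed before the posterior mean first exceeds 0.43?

After k detections and 0 misses the posterior is Beta(4+k, 21), with mean (4+k)/(4+21+k).
Set (4+k)/(25+k) > 0.43 and solve: k > (0.43·25 − 4)/(1 − 0.43) = 11.842.
The smallest integer exceeding 11.842 is 12, and checking k=12: (16)/(37) = 0.4324 > 0.43.

k = 12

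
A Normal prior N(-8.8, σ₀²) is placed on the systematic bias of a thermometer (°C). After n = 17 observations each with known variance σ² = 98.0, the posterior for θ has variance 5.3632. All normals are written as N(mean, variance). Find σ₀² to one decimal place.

σ₀² = 77.0

Posterior precision equals prior precision plus data precision: 1/σ_n² = 1/σ₀² + n/σ².
So 1/σ₀² = 1/5.3632 − 17/98.0 = 0.186456 − 0.173469 = 0.012987.
Hence σ₀² = 1/0.012987 ≈ 77.0.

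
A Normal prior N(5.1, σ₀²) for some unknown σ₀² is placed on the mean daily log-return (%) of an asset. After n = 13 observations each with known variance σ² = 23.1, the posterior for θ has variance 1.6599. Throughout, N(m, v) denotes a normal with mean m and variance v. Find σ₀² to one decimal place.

σ₀² = 25.2

Posterior precision equals prior precision plus data precision: 1/σ_n² = 1/σ₀² + n/σ².
So 1/σ₀² = 1/1.6599 − 13/23.1 = 0.602446 − 0.562771 = 0.039675.
Hence σ₀² = 1/0.039675 ≈ 25.2.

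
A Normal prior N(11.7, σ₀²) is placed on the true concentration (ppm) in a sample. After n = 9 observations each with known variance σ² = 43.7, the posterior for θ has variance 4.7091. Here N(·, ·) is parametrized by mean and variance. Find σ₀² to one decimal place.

For the Normal–Normal model with known σ², precisions add: τ_n = τ₀ + n/σ².
So 1/σ₀² = 1/4.7091 − 9/43.7 = 0.212355 − 0.205950 = 0.006405.
Hence σ₀² = 1/0.006405 ≈ 156.1.

σ₀² = 156.1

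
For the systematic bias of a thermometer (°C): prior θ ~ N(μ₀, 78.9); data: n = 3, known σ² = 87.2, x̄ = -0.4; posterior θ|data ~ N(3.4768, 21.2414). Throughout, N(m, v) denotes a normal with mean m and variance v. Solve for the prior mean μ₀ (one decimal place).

With known observation variance, the Normal–Normal posterior has precision τ_n = τ₀ + n/σ² and mean μ_n = (τ₀μ₀ + (n/σ²)x̄)/τ_n.
Here τ₀ = 1/78.9 = 0.012674 and τ_data = 3/87.2 = 0.034404, so τ_n = 0.047078.
Rearranging for μ₀: μ₀ = (μ_n·τ_n − τ_data·x̄)/τ₀ = (3.4768·0.047078 − 0.034404·-0.4) / 0.012674 = 0.177442/0.012674 ≈ 14.0.

μ₀ = 14.0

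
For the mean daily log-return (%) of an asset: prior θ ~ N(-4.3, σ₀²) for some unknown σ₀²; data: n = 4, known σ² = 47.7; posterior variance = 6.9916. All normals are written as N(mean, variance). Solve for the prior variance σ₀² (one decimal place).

For the Normal–Normal model with known σ², precisions add: τ_n = τ₀ + n/σ².
So 1/σ₀² = 1/6.9916 − 4/47.7 = 0.143029 − 0.083857 = 0.059172.
Hence σ₀² = 1/0.059172 ≈ 16.9.

σ₀² = 16.9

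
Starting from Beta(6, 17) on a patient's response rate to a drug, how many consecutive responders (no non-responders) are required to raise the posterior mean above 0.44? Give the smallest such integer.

k = 8

After k responders and 0 non-responders the posterior is Beta(6+k, 17), with mean (6+k)/(6+17+k).
Set (6+k)/(23+k) > 0.44 and solve: k > (0.44·23 − 6)/(1 − 0.44) = 7.357.
The smallest integer exceeding 7.357 is 8, and checking k=8: (14)/(31) = 0.4516 > 0.44.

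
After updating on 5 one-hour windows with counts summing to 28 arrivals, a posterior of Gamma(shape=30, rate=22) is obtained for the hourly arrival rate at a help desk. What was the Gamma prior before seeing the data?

Gamma(shape=2, rate=17)

A Gamma(α, β) prior (rate parametrization) on a Poisson rate with n observations summing to S gives posterior Gamma(α+S, β+n).
So α = 30 − 28 = 2 and β = 22 − 5 = 17.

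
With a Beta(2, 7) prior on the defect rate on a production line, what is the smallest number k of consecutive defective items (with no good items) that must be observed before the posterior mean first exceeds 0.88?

k = 50

After k defective items and 0 good items the posterior is Beta(2+k, 7), with mean (2+k)/(2+7+k).
Set (2+k)/(9+k) > 0.88 and solve: k > (0.88·9 − 2)/(1 − 0.88) = 49.333.
The smallest integer exceeding 49.333 is 50.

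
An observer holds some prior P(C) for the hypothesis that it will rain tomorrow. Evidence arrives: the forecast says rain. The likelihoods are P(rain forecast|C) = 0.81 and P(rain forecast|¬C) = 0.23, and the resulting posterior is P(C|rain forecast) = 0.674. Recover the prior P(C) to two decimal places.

In odds form, posterior odds = prior odds × likelihood ratio, so prior odds = posterior odds ÷ LR.
Posterior odds = 0.674/(1−0.674) = 2.0675. LR = 0.81/0.23 = 3.5217.
Prior odds = 2.0675/3.5217 = 0.5871, so P(C) = 0.5871/(1+0.5871) ≈ 0.37.

P(C) = 0.37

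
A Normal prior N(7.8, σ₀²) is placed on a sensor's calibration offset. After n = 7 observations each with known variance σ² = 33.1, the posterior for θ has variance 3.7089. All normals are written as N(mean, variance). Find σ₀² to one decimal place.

For the Normal–Normal model with known σ², precisions add: τ_n = τ₀ + n/σ².
So 1/σ₀² = 1/3.7089 − 7/33.1 = 0.269622 − 0.211480 = 0.058142.
Hence σ₀² = 1/0.058142 ≈ 17.2.

σ₀² = 17.2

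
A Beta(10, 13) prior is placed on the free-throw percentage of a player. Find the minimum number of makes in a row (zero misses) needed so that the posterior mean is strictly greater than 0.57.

After k makes and 0 misses the posterior is Beta(10+k, 13), with mean (10+k)/(10+13+k).
Set (10+k)/(23+k) > 0.57 and solve: k > (0.57·23 − 10)/(1 − 0.57) = 7.233.
The smallest integer exceeding 7.233 is 8, and checking k=8: (18)/(31) = 0.5806 > 0.57.

k = 8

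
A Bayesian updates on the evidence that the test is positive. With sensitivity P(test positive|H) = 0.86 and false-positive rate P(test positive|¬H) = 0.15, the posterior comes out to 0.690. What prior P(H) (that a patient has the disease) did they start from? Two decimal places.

In odds form, posterior odds = prior odds × likelihood ratio, so prior odds = posterior odds ÷ LR.
Posterior odds = 0.690/(1−0.690) = 2.2258. LR = 0.86/0.15 = 5.7333.
Prior odds = 2.2258/5.7333 = 0.3882, so P(H) = 0.3882/(1+0.3882) ≈ 0.28.

P(H) = 0.28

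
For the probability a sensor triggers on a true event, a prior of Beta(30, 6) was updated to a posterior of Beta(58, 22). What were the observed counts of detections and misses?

28 detections and 16 misses

A Beta(α, β) prior with s successes and f failures in binomial data gives a Beta(α+s, β+f) posterior.
So s = 58 − 30 = 28 and f = 22 − 6 = 16.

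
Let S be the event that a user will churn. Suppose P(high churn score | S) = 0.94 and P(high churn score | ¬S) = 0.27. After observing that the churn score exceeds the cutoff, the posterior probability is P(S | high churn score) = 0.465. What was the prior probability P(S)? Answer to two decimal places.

P(S) = 0.20

In odds form, posterior odds = prior odds × likelihood ratio, so prior odds = posterior odds ÷ LR.
Posterior odds = 0.465/(1−0.465) = 0.8692. LR = 0.94/0.27 = 3.4815.
Prior odds = 0.8692/3.4815 = 0.2497, so P(S) = 0.2497/(1+0.2497) ≈ 0.20.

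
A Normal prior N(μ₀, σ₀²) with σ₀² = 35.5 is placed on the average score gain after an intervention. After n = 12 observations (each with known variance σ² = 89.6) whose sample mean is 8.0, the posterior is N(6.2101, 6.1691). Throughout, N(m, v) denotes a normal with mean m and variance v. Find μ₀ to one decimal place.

With known observation variance, the Normal–Normal posterior has precision τ_n = τ₀ + n/σ² and mean μ_n = (τ₀μ₀ + (n/σ²)x̄)/τ_n.
Here τ₀ = 1/35.5 = 0.028169 and τ_data = 12/89.6 = 0.133929, so τ_n = 0.162098.
Rearranging for μ₀: μ₀ = (μ_n·τ_n − τ_data·x̄)/τ₀ = (6.2101·0.162098 − 0.133929·8.0) / 0.028169 = -0.064787/0.028169 ≈ -2.3.

μ₀ = -2.3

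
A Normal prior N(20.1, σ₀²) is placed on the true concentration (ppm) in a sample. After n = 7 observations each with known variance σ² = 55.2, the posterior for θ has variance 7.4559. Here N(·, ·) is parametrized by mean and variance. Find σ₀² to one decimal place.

Posterior precision equals prior precision plus data precision: 1/σ_n² = 1/σ₀² + n/σ².
So 1/σ₀² = 1/7.4559 − 7/55.2 = 0.134122 − 0.126812 = 0.007310.
Hence σ₀² = 1/0.007310 ≈ 136.8.

σ₀² = 136.8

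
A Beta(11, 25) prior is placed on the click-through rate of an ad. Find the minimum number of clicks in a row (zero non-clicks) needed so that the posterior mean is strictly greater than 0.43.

k = 8

After k clicks and 0 non-clicks the posterior is Beta(11+k, 25), with mean (11+k)/(11+25+k).
Set (11+k)/(36+k) > 0.43 and solve: k > (0.43·36 − 11)/(1 − 0.43) = 7.860.
The smallest integer exceeding 7.860 is 8, and checking k=8: (19)/(44) = 0.4318 > 0.43.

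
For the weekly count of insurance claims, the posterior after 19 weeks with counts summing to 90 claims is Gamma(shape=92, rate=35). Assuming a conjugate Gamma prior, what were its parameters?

A Gamma(α, β) prior (rate parametrization) on a Poisson rate with n observations summing to S gives posterior Gamma(α+S, β+n).
So α = 92 − 90 = 2 and β = 35 − 19 = 16.

Gamma(shape=2, rate=16)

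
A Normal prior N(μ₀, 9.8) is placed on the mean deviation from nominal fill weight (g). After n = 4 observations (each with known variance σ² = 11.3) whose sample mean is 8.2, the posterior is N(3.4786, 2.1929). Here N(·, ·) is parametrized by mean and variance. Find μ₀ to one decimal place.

With known observation variance, the Normal–Normal posterior has precision τ_n = τ₀ + n/σ² and mean μ_n = (τ₀μ₀ + (n/σ²)x̄)/τ_n.
Here τ₀ = 1/9.8 = 0.102041 and τ_data = 4/11.3 = 0.353982, so τ_n = 0.456023.
Rearranging for μ₀: μ₀ = (μ_n·τ_n − τ_data·x̄)/τ₀ = (3.4786·0.456023 − 0.353982·8.2) / 0.102041 = -1.316331/0.102041 ≈ -12.9.

μ₀ = -12.9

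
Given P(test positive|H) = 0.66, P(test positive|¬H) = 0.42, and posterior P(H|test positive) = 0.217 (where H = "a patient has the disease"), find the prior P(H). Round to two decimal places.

Bayes' rule in odds form gives O(H|E) = O(H)·[P(E|H)/P(E|¬H)], hence O(H) = O(H|E)/LR.
Posterior odds = 0.217/(1−0.217) = 0.2771. LR = 0.66/0.42 = 1.5714.
Prior odds = 0.2771/1.5714 = 0.1763, so P(H) = 0.1763/(1+0.1763) ≈ 0.15.

P(H) = 0.15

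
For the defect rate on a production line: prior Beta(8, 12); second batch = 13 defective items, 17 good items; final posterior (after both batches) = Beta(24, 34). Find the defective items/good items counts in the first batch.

Sequential conjugate updates are equivalent to a single update on the pooled data, so total successes = posterior α − prior α and total failures = posterior β − prior β.
Total across both batches: 24−8=16 defective items, 34−12=22 good items.
Subtract the second batch: 16−13=3 defective items and 22−17=5 good items.

3 defective items and 5 good items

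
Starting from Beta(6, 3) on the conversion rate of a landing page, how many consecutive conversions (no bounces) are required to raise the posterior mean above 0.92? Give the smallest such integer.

k = 29

After k conversions and 0 bounces the posterior is Beta(6+k, 3), with mean (6+k)/(6+3+k).
Set (6+k)/(9+k) > 0.92 and solve: k > (0.92·9 − 6)/(1 − 0.92) = 28.500.
The smallest integer exceeding 28.500 is 29, and checking k=29: (35)/(38) = 0.9211 > 0.92.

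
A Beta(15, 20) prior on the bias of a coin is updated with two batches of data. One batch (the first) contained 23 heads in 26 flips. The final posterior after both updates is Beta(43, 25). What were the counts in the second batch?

5 heads and 2 tails

Sequential conjugate updates are equivalent to a single update on the pooled data, so total successes = posterior α − prior α and total failures = posterior β − prior β.
Total across both batches: 43−15=28 heads, 25−20=5 tails.
Subtract the first batch: 28−23=5 heads and 5−3=2 tails.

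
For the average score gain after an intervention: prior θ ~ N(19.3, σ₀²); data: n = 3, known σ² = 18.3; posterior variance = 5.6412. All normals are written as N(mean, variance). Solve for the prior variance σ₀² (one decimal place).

σ₀² = 75.0

Posterior precision equals prior precision plus data precision: 1/σ_n² = 1/σ₀² + n/σ².
So 1/σ₀² = 1/5.6412 − 3/18.3 = 0.177267 − 0.163934 = 0.013333.
Hence σ₀² = 1/0.013333 ≈ 75.0.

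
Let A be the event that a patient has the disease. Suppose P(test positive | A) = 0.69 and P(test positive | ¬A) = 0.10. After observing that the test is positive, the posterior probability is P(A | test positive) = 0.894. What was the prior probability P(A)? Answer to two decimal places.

P(A) = 0.55

In odds form, posterior odds = prior odds × likelihood ratio, so prior odds = posterior odds ÷ LR.
Posterior odds = 0.894/(1−0.894) = 8.4340. LR = 0.69/0.10 = 6.9000.
Prior odds = 8.4340/6.9000 = 1.2223, so P(A) = 1.2223/(1+1.2223) ≈ 0.55.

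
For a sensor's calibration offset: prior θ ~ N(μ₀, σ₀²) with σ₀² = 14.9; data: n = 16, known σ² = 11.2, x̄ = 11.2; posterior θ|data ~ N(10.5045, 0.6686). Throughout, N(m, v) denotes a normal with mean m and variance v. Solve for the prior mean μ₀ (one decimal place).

μ₀ = -4.3

The posterior mean is a precision-weighted average: μ_n = (τ₀μ₀ + τ_data·x̄)/(τ₀+τ_data), with τ₀=1/σ₀² and τ_data=n/σ².
Here τ₀ = 1/14.9 = 0.067114 and τ_data = 16/11.2 = 1.428571, so τ_n = 1.495685.
Rearranging for μ₀: μ₀ = (μ_n·τ_n − τ_data·x̄)/τ₀ = (10.5045·1.495685 − 1.428571·11.2) / 0.067114 = -0.288572/0.067114 ≈ -4.3.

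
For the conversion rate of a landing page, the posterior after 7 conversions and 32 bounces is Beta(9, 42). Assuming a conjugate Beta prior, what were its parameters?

Beta(2, 10)

A Beta(a, b) prior with s successes and f failures in binomial data gives a Beta(a+s, b+f) posterior.
Subtract the data counts: 9−7=2, 42−32=10.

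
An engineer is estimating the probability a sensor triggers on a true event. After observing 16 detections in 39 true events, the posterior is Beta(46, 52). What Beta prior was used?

Beta(30, 29)

Beta is conjugate to the binomial likelihood: posterior = Beta(a+s, b+f).
Subtract the data counts: 46−16=30, 52−23=29.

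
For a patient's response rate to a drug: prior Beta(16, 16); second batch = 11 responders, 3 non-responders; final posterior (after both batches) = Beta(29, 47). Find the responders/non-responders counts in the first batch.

Sequential conjugate updates are equivalent to a single update on the pooled data, so total successes = posterior α − prior α and total failures = posterior β − prior β.
Total across both batches: 29−16=13 responders, 47−16=31 non-responders.
Subtract the second batch: 13−11=2 responders and 31−3=28 non-responders.

2 responders and 28 non-responders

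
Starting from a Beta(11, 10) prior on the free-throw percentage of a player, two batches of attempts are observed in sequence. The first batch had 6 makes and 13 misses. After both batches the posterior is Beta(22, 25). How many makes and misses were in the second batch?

5 makes and 2 misses

Because Beta–binomial updating is additive in the counts, the combined data contributed (α_post−α_prior, β_post−β_prior) successes and failures.
Total across both batches: 22−11=11 makes, 25−10=15 misses.
Subtract the first batch: 11−6=5 makes and 15−13=2 misses.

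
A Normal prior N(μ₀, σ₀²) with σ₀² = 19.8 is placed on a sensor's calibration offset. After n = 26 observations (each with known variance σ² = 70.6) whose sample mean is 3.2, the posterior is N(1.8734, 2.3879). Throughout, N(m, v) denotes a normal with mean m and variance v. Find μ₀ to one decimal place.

μ₀ = -7.8

With known observation variance, the Normal–Normal posterior has precision τ_n = τ₀ + n/σ² and mean μ_n = (τ₀μ₀ + (n/σ²)x̄)/τ_n.
Here τ₀ = 1/19.8 = 0.050505 and τ_data = 26/70.6 = 0.368272, so τ_n = 0.418777.
Rearranging for μ₀: μ₀ = (μ_n·τ_n − τ_data·x̄)/τ₀ = (1.8734·0.418777 − 0.368272·3.2) / 0.050505 = -0.393934/0.050505 ≈ -7.8.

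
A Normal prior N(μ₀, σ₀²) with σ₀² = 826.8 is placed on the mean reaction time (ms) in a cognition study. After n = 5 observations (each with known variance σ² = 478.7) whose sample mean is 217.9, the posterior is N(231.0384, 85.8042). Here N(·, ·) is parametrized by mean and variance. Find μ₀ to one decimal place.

With known observation variance, the Normal–Normal posterior has precision τ_n = τ₀ + n/σ² and mean μ_n = (τ₀μ₀ + (n/σ²)x̄)/τ_n.
Here τ₀ = 1/826.8 = 0.001209 and τ_data = 5/478.7 = 0.010445, so τ_n = 0.011654.
Rearranging for μ₀: μ₀ = (μ_n·τ_n − τ_data·x̄)/τ₀ = (231.0384·0.011654 − 0.010445·217.9) / 0.001209 = 0.416556/0.001209 ≈ 344.5.

μ₀ = 344.5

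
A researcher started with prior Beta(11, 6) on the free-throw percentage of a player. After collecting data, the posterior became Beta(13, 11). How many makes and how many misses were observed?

2 makes and 5 misses

A Beta(α, β) prior with s successes and f failures in binomial data gives a Beta(α+s, β+f) posterior.
So s = 13 − 11 = 2 and f = 11 − 6 = 5.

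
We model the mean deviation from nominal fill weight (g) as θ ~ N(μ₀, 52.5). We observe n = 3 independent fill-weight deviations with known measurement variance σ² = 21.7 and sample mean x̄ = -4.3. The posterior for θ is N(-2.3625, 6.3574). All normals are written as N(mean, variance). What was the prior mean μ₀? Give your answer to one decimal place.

μ₀ = 11.7

With known observation variance, the Normal–Normal posterior has precision τ_n = τ₀ + n/σ² and mean μ_n = (τ₀μ₀ + (n/σ²)x̄)/τ_n.
Here τ₀ = 1/52.5 = 0.019048 and τ_data = 3/21.7 = 0.138249, so τ_n = 0.157297.
Rearranging for μ₀: μ₀ = (μ_n·τ_n − τ_data·x̄)/τ₀ = (-2.3625·0.157297 − 0.138249·-4.3) / 0.019048 = 0.222857/0.019048 ≈ 11.7.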